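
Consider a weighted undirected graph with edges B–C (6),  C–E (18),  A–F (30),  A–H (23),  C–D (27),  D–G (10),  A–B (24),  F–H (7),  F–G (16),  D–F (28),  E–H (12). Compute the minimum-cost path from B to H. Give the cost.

36

Some routes from B to H:
B-C-E-H: 6 + 18 + 12 = 36
B-C-D-F-H: 6 + 27 + 28 + 7 = 68
B-A-F-H: 24 + 30 + 7 = 61
B-A-H: 24 + 23 = 47
B-C-D-G-F-H: 6 + 27 + 10 + 16 + 7 = 66
Best route has total 36.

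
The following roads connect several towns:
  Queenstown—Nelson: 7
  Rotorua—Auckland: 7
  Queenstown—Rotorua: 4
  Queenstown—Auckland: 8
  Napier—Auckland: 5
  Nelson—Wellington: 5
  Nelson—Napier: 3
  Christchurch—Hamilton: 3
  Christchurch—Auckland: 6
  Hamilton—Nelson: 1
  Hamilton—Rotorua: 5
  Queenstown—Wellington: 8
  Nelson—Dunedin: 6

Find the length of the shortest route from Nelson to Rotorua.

A few of the Nelson→Rotorua routes:
Nelson → Hamilton → Christchurch → Auckland → Rotorua: 1 + 3 + 6 + 7 = 17
Nelson → Queenstown → Rotorua: 7 + 4 = 11
Nelson → Hamilton → Rotorua: 1 + 5 = 6
Nelson → Napier → Auckland → Rotorua: 3 + 5 + 7 = 15
The minimum is 6.

6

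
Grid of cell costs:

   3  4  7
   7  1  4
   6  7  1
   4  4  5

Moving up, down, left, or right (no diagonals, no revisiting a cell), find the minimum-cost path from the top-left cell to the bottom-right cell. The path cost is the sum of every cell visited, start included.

Path r0c0→r0c1→r1c1→r1c2→r2c2→r3c2: 3 + 4 + 1 + 4 + 1 + 5 = 18.

18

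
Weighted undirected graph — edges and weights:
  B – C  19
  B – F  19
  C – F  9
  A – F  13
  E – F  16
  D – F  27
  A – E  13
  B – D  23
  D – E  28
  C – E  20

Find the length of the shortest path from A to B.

32

A few of the A→B routes:
A → E → C → B: 13 + 20 + 19 = 52
A → E → C → F → B: 13 + 20 + 9 + 19 = 61
A → E → F → C → B: 13 + 16 + 9 + 19 = 57
A → F → C → B: 13 + 9 + 19 = 41
A → E → F → B: 13 + 16 + 19 = 48
A → F → B: 13 + 19 = 32
The minimum is 32.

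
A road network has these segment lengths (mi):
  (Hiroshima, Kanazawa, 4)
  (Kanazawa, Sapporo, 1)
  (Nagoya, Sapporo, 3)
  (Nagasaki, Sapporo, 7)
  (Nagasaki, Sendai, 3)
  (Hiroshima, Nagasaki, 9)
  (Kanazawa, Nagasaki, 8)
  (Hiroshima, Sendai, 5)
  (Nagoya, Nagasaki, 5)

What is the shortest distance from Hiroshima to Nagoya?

8

Checking several routes:
Hiroshima - Nagasaki - Nagoya: 9 + 5 = 14
Hiroshima - Kanazawa - Nagasaki - Nagoya: 4 + 8 + 5 = 17
Hiroshima - Kanazawa - Sapporo - Nagasaki - Nagoya: 4 + 1 + 7 + 5 = 17
Hiroshima - Kanazawa - Sapporo - Nagoya: 4 + 1 + 3 = 8
Hiroshima - Sendai - Nagasaki - Nagoya: 5 + 3 + 5 = 13
The minimum is 8 mi.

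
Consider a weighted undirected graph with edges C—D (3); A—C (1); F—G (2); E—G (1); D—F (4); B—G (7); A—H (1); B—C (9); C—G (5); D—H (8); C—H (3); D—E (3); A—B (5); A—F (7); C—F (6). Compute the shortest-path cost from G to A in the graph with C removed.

Paths from G to A avoiding C:
G -> E -> D -> F -> A: 1 + 3 + 4 + 7 = 15
G -> E -> D -> H -> A: 1 + 3 + 8 + 1 = 13
G -> F -> A: 2 + 7 = 9
G -> B -> A: 7 + 5 = 12
G -> F -> D -> H -> A: 2 + 4 + 8 + 1 = 15
Shortest: 9.

9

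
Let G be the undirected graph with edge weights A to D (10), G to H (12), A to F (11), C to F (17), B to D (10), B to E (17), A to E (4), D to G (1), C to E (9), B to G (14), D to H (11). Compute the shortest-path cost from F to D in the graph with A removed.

53

Routes from F to D avoiding A:
F → C → E → B → G → H → D: 17 + 9 + 17 + 14 + 12 + 11 = 80
F → C → E → B → D: 17 + 9 + 17 + 10 = 53
F → C → E → B → G → D: 17 + 9 + 17 + 14 + 1 = 58
The minimum is 53.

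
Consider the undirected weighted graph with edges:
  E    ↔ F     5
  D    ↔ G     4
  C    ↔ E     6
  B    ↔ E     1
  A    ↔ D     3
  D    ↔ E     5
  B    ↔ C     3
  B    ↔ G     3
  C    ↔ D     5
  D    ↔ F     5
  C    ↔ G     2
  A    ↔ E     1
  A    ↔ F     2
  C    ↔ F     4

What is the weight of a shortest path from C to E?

Checking several routes:
C -> B -> E: 3 + 1 = 4
C -> E: 6
C -> F -> E: 4 + 5 = 9
C -> G -> B -> E: 2 + 3 + 1 = 6
C -> D -> A -> E: 5 + 3 + 1 = 9
C -> F -> A -> E: 4 + 2 + 1 = 7
Shortest: 4.

4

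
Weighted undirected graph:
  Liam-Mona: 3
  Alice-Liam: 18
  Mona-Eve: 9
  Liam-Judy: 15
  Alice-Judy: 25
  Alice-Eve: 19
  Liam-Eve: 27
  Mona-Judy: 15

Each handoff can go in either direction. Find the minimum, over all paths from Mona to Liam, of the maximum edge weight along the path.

Comparing a few candidate routes:
Mona -> Eve -> Alice -> Liam: max(9, 19, 18) = 19
Mona -> Liam: max(3) = 3
Mona -> Judy -> Liam: max(15, 15) = 15
Smallest bottleneck: 3.

3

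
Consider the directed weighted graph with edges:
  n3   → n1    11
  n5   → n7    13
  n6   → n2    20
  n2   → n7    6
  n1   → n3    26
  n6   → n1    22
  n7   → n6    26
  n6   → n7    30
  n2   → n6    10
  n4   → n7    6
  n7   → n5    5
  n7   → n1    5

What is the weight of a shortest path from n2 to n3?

Some routes from n2 to n3:
n2 -> n6 -> n7 -> n1 -> n3: 10 + 30 + 5 + 26 = 71
n2 -> n6 -> n1 -> n3: 10 + 22 + 26 = 58
n2 -> n7 -> n1 -> n3: 6 + 5 + 26 = 37
The minimum is 37.

37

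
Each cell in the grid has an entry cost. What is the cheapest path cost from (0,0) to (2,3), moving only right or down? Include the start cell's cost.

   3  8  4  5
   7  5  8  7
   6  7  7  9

Best path: r0c0 → r0c1 → r0c2 → r0c3 → r1c3 → r2c3
Cost: 3 + 8 + 4 + 5 + 7 + 9 = 36

36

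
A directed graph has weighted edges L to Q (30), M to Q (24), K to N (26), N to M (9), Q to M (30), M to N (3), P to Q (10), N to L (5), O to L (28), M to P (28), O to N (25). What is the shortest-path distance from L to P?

88

Candidate routes:
L -> Q -> M -> P: 30 + 30 + 28 = 88
The minimum is 88.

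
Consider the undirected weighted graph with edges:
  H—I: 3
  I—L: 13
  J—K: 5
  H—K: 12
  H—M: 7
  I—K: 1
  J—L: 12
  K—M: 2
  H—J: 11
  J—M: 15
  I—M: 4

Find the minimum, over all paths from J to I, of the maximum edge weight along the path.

5

Some routes from J to I:
J - H - M - K - I: max(11, 7, 2, 1) = 11
J - K - M - H - I: max(5, 2, 7, 3) = 7
J - K - M - I: max(5, 2, 4) = 5
J - K - I: max(5, 1) = 5
J - H - M - I: max(11, 7, 4) = 11
Best route has worst link 5.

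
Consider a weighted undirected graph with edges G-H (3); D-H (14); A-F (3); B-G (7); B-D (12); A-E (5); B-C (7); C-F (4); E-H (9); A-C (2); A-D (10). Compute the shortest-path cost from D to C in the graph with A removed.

19

Candidate routes:
D - B - C: 12 + 7 = 19
D - H - G - B - C: 14 + 3 + 7 + 7 = 31
The minimum is 19.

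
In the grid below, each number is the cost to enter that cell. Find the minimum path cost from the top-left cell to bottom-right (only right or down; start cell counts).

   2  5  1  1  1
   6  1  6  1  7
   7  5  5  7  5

22

Path [0,0]→[0,1]→[0,2]→[0,3]→[0,4]→[1,4]→[2,4]: 2 + 5 + 1 + 1 + 1 + 7 + 5 = 22.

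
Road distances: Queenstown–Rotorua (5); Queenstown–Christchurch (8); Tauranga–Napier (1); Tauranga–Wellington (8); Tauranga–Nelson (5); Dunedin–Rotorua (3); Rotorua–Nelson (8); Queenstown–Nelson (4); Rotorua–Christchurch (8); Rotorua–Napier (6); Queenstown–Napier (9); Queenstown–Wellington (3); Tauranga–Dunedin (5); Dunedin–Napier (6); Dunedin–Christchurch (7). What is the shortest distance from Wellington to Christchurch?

Comparing a few candidate routes:
Wellington → Queenstown → Christchurch: 3 + 8 = 11
Wellington → Queenstown → Rotorua → Christchurch: 3 + 5 + 8 = 16
Wellington → Queenstown → Rotorua → Dunedin → Christchurch: 3 + 5 + 3 + 7 = 18
Best route has total 11.

11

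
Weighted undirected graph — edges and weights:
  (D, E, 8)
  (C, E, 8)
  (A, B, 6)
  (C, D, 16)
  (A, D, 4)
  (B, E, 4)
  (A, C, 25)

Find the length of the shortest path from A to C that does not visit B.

20

Routes from A to C avoiding B:
A → C: 25
A → D → E → C: 4 + 8 + 8 = 20
A → D → C: 4 + 16 = 20
Shortest: 20.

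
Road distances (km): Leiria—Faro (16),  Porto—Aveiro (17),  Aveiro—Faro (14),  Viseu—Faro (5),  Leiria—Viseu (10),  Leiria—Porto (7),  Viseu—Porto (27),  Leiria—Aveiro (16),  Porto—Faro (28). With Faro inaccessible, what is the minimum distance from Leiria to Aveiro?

16

Candidate routes:
Leiria-Porto-Aveiro: 7 + 17 = 24
Leiria-Viseu-Porto-Aveiro: 10 + 27 + 17 = 54
Leiria-Aveiro: 16
The minimum is 16 km.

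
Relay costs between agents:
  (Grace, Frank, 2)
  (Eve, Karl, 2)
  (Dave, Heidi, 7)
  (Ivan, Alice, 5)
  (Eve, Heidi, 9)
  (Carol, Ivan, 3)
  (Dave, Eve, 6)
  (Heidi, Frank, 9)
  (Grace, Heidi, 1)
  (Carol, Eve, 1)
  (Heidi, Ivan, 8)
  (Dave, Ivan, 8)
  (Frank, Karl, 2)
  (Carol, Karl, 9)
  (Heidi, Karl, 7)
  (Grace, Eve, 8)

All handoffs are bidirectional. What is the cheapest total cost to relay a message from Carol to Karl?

3

Checking several routes:
Carol-Eve-Grace-Frank-Karl: 1 + 8 + 2 + 2 = 13
Carol-Ivan-Heidi-Grace-Frank-Karl: 3 + 8 + 1 + 2 + 2 = 16
Carol-Karl: 9
Carol-Eve-Karl: 1 + 2 = 3
Carol-Eve-Heidi-Grace-Frank-Karl: 1 + 9 + 1 + 2 + 2 = 15
Shortest: 3.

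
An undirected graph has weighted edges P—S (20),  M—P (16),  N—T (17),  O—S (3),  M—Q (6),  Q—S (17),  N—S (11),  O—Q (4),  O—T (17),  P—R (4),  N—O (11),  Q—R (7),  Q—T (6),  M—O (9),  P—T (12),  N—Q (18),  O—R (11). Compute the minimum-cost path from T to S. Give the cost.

Checking several routes:
T→Q→M→O→S: 6 + 6 + 9 + 3 = 24
T→Q→S: 6 + 17 = 23
T→Q→R→O→S: 6 + 7 + 11 + 3 = 27
T→O→S: 17 + 3 = 20
T→Q→O→S: 6 + 4 + 3 = 13
Shortest: 13.

13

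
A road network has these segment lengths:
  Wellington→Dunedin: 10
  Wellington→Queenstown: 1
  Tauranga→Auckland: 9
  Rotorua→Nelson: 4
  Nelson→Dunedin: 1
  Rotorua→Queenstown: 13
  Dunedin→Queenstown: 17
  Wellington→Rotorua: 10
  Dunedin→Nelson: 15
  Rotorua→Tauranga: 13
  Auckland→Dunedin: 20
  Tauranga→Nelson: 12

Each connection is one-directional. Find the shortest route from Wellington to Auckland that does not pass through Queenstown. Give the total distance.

32

Routes from Wellington to Auckland avoiding Queenstown:
Wellington -> Rotorua -> Tauranga -> Auckland: 10 + 13 + 9 = 32
Shortest: 32.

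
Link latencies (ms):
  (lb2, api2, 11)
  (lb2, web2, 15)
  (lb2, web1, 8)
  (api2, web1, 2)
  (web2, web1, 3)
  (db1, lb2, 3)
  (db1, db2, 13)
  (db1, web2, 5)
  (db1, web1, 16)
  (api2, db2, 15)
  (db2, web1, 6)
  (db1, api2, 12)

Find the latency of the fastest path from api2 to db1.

Checking several routes:
api2→web1→web2→db1: 2 + 3 + 5 = 10
api2→db1: 12
api2→web1→lb2→db1: 2 + 8 + 3 = 13
api2→lb2→db1: 11 + 3 = 14
Best route has total 10 ms.

10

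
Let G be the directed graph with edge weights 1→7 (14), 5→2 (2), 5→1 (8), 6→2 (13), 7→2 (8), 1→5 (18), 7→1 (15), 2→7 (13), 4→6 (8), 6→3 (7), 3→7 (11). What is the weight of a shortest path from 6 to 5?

51

Paths from 6 to 5:
6 -> 3 -> 7 -> 1 -> 5: 7 + 11 + 15 + 18 = 51
6 -> 2 -> 7 -> 1 -> 5: 13 + 13 + 15 + 18 = 59
Best route has total 51.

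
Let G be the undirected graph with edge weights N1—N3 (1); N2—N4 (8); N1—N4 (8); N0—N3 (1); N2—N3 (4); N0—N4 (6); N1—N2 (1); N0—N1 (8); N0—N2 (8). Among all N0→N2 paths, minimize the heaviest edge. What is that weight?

Checking several routes:
N0 - N1 - N3 - N2: max(8, 1, 4) = 8
N0 - N3 - N1 - N2: max(1, 1, 1) = 1
N0 - N3 - N2: max(1, 4) = 4
N0 - N1 - N4 - N2: max(8, 8, 8) = 8
Smallest bottleneck: 1.

1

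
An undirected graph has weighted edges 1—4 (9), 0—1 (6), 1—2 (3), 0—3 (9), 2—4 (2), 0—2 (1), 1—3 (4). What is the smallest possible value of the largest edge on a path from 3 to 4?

Comparing a few candidate routes:
3→1→4: max(4, 9) = 9
3→0→2→4: max(9, 1, 2) = 9
3→1→2→4: max(4, 3, 2) = 4
3→1→0→2→4: max(4, 6, 1, 2) = 6
Best route has worst link 4.

4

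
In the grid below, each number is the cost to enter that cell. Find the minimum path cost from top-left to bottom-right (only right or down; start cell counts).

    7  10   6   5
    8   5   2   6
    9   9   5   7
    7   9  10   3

37

Take [0,0] [1,0] [1,1] [1,2] [2,2] [2,3] [3,3] for a total of 7 + 8 + 5 + 2 + 5 + 7 + 3 = 37.
(Top row then right column would cost 44.)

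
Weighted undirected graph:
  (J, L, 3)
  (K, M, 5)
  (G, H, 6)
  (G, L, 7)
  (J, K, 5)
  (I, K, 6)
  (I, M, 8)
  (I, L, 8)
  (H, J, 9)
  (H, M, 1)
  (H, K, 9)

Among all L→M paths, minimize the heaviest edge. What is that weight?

A few of the L→M routes:
L-G-H-M: max(7, 6, 1) = 7
L-I-K-M: max(8, 6, 5) = 8
L-J-K-I-M: max(3, 5, 6, 8) = 8
L-J-K-M: max(3, 5, 5) = 5
The minimum achievable maximum is 5.

5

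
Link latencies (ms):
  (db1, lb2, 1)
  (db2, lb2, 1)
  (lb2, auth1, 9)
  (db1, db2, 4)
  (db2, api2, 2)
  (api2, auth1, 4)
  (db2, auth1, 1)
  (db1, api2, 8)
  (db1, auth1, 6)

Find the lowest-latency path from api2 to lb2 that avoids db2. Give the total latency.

Some routes from api2 to lb2 avoiding db2:
api2-db1-lb2: 8 + 1 = 9
api2-auth1-db1-lb2: 4 + 6 + 1 = 11
api2-auth1-lb2: 4 + 9 = 13
Shortest: 9 ms.

9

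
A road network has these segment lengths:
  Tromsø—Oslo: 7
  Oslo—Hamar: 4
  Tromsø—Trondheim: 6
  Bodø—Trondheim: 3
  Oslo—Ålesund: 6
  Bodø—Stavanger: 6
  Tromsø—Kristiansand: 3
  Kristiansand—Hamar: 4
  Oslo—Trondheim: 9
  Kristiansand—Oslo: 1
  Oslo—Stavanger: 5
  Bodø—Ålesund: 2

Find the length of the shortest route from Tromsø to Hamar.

Some routes from Tromsø to Hamar:
Tromsø→Oslo→Kristiansand→Hamar: 7 + 1 + 4 = 12
Tromsø→Kristiansand→Hamar: 3 + 4 = 7
Tromsø→Oslo→Hamar: 7 + 4 = 11
Tromsø→Kristiansand→Oslo→Hamar: 3 + 1 + 4 = 8
Best route has total 7.

7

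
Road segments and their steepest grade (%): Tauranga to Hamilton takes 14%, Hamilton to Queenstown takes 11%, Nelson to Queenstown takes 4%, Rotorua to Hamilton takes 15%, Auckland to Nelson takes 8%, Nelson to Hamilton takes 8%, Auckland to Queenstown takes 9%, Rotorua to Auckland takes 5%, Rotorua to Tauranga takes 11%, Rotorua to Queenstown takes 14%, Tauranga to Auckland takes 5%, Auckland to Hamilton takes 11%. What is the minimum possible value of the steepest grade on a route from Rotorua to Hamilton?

Comparing a few candidate routes:
Rotorua→Tauranga→Auckland→Nelson→Queenstown→Hamilton: max(11, 5, 8, 4, 11) = 11
Rotorua→Tauranga→Auckland→Queenstown→Nelson→Hamilton: max(11, 5, 9, 4, 8) = 11
Rotorua→Tauranga→Auckland→Queenstown→Hamilton: max(11, 5, 9, 11) = 11
Rotorua→Auckland→Queenstown→Nelson→Hamilton: max(5, 9, 4, 8) = 9
Rotorua→Auckland→Nelson→Hamilton: max(5, 8, 8) = 8
Rotorua→Tauranga→Auckland→Hamilton: max(11, 5, 11) = 11
Best route has worst link 8%.

8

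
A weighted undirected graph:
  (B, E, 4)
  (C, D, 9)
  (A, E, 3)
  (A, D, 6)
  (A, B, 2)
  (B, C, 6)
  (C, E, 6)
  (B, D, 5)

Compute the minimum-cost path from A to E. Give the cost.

Checking several routes:
A-B-E: 2 + 4 = 6
A-B-C-E: 2 + 6 + 6 = 14
A-D-B-E: 6 + 5 + 4 = 15
A-E: 3
A-D-C-E: 6 + 9 + 6 = 21
Best route has total 3.

3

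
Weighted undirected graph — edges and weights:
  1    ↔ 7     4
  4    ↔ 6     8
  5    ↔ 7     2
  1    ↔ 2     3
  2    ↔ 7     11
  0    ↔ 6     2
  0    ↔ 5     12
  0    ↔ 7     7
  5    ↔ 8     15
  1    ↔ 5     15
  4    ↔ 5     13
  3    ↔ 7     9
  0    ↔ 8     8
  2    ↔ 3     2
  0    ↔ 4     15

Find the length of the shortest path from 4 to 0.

Comparing a few candidate routes:
4-5-0: 13 + 12 = 25
4-5-7-0: 13 + 2 + 7 = 22
4-6-0: 8 + 2 = 10
4-0: 15
Best route has total 10.

10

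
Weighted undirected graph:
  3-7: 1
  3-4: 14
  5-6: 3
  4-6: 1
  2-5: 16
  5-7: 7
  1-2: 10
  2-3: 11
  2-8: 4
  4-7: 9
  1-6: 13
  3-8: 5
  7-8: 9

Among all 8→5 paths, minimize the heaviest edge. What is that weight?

7

Some routes from 8 to 5:
8 → 7 → 5: max(9, 7) = 9
8 → 7 → 4 → 6 → 5: max(9, 9, 1, 3) = 9
8 → 3 → 7 → 5: max(5, 1, 7) = 7
Best route has worst link 7.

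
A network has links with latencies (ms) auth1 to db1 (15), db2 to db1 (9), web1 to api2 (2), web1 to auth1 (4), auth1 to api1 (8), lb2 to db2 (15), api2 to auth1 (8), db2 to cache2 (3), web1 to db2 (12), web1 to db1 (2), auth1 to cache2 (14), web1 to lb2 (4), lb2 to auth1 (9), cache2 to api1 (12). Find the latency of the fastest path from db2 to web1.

Some routes from db2 to web1:
db2 → cache2 → auth1 → api2 → web1: 3 + 14 + 8 + 2 = 27
db2 → lb2 → web1: 15 + 4 = 19
db2 → cache2 → auth1 → web1: 3 + 14 + 4 = 21
db2 → cache2 → api1 → auth1 → web1: 3 + 12 + 8 + 4 = 27
db2 → web1: 12
db2 → db1 → web1: 9 + 2 = 11
Best route has total 11 ms.

11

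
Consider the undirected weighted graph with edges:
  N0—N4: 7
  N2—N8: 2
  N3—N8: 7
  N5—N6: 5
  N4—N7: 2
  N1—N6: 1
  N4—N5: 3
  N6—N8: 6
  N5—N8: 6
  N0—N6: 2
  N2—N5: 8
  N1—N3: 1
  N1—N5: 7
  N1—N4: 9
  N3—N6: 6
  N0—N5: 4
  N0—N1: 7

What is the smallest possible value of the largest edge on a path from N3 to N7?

4

Some routes from N3 to N7:
N3 - N6 - N8 - N5 - N4 - N7: max(6, 6, 6, 3, 2) = 6
N3 - N1 - N6 - N8 - N5 - N4 - N7: max(1, 1, 6, 6, 3, 2) = 6
N3 - N1 - N6 - N0 - N5 - N4 - N7: max(1, 1, 2, 4, 3, 2) = 4
N3 - N6 - N5 - N4 - N7: max(6, 5, 3, 2) = 6
N3 - N1 - N6 - N5 - N4 - N7: max(1, 1, 5, 3, 2) = 5
N3 - N6 - N0 - N5 - N4 - N7: max(6, 2, 4, 3, 2) = 6
The minimum achievable maximum is 4.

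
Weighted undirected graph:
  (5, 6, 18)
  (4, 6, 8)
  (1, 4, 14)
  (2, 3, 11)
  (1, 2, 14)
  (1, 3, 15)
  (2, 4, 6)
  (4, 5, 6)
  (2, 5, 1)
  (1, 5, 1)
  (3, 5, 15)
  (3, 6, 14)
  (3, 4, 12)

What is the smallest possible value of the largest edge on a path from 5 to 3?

11

Checking several routes:
5 → 2 → 3: max(1, 11) = 11
5 → 4 → 3: max(6, 12) = 12
5 → 4 → 2 → 3: max(6, 6, 11) = 11
5 → 1 → 2 → 4 → 6 → 3: max(1, 14, 6, 8, 14) = 14
5 → 2 → 4 → 3: max(1, 6, 12) = 12
5 → 1 → 2 → 4 → 3: max(1, 14, 6, 12) = 14
Smallest bottleneck: 11.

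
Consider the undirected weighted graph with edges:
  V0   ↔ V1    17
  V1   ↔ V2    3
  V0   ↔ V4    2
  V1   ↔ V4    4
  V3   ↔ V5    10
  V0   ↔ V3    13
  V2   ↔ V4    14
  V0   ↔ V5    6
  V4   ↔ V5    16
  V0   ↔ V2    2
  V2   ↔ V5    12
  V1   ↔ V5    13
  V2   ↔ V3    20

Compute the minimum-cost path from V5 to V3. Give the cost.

Some routes from V5 to V3:
V5 - V1 - V2 - V0 - V3: 13 + 3 + 2 + 13 = 31
V5 - V0 - V3: 6 + 13 = 19
V5 - V3: 10
V5 - V2 - V0 - V3: 12 + 2 + 13 = 27
V5 - V4 - V0 - V3: 16 + 2 + 13 = 31
V5 - V0 - V2 - V3: 6 + 2 + 20 = 28
The minimum is 10.

10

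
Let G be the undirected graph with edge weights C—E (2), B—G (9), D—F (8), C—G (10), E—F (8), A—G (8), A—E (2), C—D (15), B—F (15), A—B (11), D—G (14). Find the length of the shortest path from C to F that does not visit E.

23

A few of the C→F routes:
C-G-B-F: 10 + 9 + 15 = 34
C-D-F: 15 + 8 = 23
C-G-D-F: 10 + 14 + 8 = 32
C-G-A-B-F: 10 + 8 + 11 + 15 = 44
The minimum is 23.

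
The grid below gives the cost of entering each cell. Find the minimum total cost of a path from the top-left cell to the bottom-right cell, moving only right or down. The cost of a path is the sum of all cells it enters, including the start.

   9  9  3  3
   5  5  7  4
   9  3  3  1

Take [0,0] → [1,0] → [1,1] → [2,1] → [2,2] → [2,3] for a total of 9 + 5 + 5 + 3 + 3 + 1 = 26.
(Top row then right column would cost 29.)

26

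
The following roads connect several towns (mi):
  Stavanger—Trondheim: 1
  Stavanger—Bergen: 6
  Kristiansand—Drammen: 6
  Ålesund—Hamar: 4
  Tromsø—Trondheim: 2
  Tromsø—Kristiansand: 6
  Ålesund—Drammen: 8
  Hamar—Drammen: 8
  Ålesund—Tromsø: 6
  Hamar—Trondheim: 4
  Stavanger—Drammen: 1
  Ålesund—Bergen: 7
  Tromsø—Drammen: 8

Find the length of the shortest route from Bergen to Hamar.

11

Some routes from Bergen to Hamar:
Bergen - Ålesund - Tromsø - Trondheim - Hamar: 7 + 6 + 2 + 4 = 19
Bergen - Ålesund - Hamar: 7 + 4 = 11
Bergen - Stavanger - Drammen - Hamar: 6 + 1 + 8 = 15
Bergen - Stavanger - Trondheim - Hamar: 6 + 1 + 4 = 11
Bergen - Stavanger - Trondheim - Tromsø - Ålesund - Hamar: 6 + 1 + 2 + 6 + 4 = 19
Shortest: 11 mi.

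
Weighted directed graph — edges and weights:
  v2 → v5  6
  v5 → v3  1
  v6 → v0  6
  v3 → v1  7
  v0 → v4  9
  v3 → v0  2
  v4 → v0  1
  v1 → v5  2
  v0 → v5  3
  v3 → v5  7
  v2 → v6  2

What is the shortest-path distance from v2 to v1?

Candidate routes:
v2 → v5 → v3 → v1: 6 + 1 + 7 = 14
v2 → v6 → v0 → v5 → v3 → v1: 2 + 6 + 3 + 1 + 7 = 19
Best route has total 14.

14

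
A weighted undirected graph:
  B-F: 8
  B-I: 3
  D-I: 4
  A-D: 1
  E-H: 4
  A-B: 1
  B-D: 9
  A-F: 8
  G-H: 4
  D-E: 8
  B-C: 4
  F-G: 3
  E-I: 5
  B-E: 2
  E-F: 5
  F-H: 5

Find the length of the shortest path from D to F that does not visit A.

Some routes from D to F avoiding A:
D→E→F: 8 + 5 = 13
D→I→E→F: 4 + 5 + 5 = 14
D→I→B→E→F: 4 + 3 + 2 + 5 = 14
D→I→B→F: 4 + 3 + 8 = 15
Best route has total 13.

13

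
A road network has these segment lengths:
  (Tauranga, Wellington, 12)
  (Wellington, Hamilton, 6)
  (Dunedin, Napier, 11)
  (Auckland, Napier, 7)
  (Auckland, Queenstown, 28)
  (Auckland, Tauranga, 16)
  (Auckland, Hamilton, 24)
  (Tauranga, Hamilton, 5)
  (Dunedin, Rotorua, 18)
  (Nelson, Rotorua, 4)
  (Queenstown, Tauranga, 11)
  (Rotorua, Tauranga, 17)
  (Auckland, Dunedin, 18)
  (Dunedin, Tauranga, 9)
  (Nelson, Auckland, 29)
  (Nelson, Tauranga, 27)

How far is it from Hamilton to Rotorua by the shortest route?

22

A few of the Hamilton→Rotorua routes:
Hamilton-Tauranga-Rotorua: 5 + 17 = 22
Hamilton-Tauranga-Dunedin-Rotorua: 5 + 9 + 18 = 32
Hamilton-Wellington-Tauranga-Nelson-Rotorua: 6 + 12 + 27 + 4 = 49
Hamilton-Tauranga-Nelson-Rotorua: 5 + 27 + 4 = 36
Hamilton-Wellington-Tauranga-Dunedin-Rotorua: 6 + 12 + 9 + 18 = 45
Hamilton-Wellington-Tauranga-Rotorua: 6 + 12 + 17 = 35
Best route has total 22.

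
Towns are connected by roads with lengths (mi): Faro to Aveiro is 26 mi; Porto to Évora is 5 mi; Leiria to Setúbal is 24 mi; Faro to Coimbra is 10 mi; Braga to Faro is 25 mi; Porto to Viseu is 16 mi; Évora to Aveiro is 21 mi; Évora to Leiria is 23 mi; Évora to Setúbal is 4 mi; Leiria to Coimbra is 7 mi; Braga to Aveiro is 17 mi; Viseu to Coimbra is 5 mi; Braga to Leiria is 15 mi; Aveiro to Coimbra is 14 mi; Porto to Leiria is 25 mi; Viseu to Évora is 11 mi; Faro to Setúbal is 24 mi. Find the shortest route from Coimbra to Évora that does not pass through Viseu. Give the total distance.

30

Some routes from Coimbra to Évora avoiding Viseu:
Coimbra -> Aveiro -> Évora: 14 + 21 = 35
Coimbra -> Leiria -> Setúbal -> Évora: 7 + 24 + 4 = 35
Coimbra -> Leiria -> Porto -> Évora: 7 + 25 + 5 = 37
Coimbra -> Leiria -> Évora: 7 + 23 = 30
Best route has total 30 mi.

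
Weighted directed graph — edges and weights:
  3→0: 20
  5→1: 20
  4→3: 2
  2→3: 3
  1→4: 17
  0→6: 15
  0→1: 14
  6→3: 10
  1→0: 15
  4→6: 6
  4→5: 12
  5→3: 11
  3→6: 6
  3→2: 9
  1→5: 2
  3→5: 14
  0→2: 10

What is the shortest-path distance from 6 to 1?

Paths from 6 to 1:
6 → 3 → 5 → 1: 10 + 14 + 20 = 44
6 → 3 → 0 → 1: 10 + 20 + 14 = 44
Shortest: 44.

44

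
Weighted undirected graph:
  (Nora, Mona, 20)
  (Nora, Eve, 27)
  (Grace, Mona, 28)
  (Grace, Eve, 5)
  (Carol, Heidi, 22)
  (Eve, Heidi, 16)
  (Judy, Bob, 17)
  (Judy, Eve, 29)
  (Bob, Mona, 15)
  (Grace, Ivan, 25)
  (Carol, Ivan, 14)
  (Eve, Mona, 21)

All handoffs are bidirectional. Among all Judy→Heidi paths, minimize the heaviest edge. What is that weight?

21

Checking several routes:
Judy → Bob → Mona → Nora → Eve → Heidi: max(17, 15, 20, 27, 16) = 27
Judy → Bob → Mona → Grace → Ivan → Carol → Heidi: max(17, 15, 28, 25, 14, 22) = 28
Judy → Bob → Mona → Nora → Eve → Grace → Ivan → Carol → Heidi: max(17, 15, 20, 27, 5, 25, 14, 22) = 27
Judy → Bob → Mona → Eve → Heidi: max(17, 15, 21, 16) = 21
Judy → Bob → Mona → Eve → Grace → Ivan → Carol → Heidi: max(17, 15, 21, 5, 25, 14, 22) = 25
The minimum achievable maximum is 21.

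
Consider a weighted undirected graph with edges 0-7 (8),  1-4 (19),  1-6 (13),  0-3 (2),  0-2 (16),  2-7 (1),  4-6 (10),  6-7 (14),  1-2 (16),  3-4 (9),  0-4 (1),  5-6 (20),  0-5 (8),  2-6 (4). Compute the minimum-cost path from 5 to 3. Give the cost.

10

A few of the 5→3 routes:
5→6→2→7→0→3: 20 + 4 + 1 + 8 + 2 = 35
5→0→4→3: 8 + 1 + 9 = 18
5→6→4→3: 20 + 10 + 9 = 39
5→6→4→0→3: 20 + 10 + 1 + 2 = 33
5→0→7→2→6→4→3: 8 + 8 + 1 + 4 + 10 + 9 = 40
5→0→3: 8 + 2 = 10
The minimum is 10.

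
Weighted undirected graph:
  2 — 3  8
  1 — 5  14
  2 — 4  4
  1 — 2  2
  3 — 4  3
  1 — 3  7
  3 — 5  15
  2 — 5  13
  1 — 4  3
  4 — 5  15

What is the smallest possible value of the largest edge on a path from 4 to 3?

Checking several routes:
4-2-3: max(4, 8) = 8
4-3: max(3) = 3
4-1-3: max(3, 7) = 7
4-2-1-3: max(4, 2, 7) = 7
Smallest bottleneck: 3.

3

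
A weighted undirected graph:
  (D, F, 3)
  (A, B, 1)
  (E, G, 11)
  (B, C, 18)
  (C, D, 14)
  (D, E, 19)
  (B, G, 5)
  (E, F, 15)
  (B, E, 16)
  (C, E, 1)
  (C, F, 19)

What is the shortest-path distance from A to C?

Some routes from A to C:
A→B→G→E→F→D→C: 1 + 5 + 11 + 15 + 3 + 14 = 49
A→B→E→C: 1 + 16 + 1 = 18
A→B→C: 1 + 18 = 19
A→B→G→E→C: 1 + 5 + 11 + 1 = 18
The minimum is 18.

18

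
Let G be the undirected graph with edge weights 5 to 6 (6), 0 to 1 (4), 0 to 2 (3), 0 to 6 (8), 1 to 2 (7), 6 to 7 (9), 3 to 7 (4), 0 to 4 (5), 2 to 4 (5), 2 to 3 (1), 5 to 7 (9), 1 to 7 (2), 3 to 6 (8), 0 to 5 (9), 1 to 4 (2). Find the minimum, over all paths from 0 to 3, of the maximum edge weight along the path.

A few of the 0→3 routes:
0→2→4→1→7→3: max(3, 5, 2, 2, 4) = 5
0→1→7→3: max(4, 2, 4) = 4
0→2→3: max(3, 1) = 3
0→4→2→3: max(5, 5, 1) = 5
0→4→1→7→3: max(5, 2, 2, 4) = 5
Smallest bottleneck: 3.

3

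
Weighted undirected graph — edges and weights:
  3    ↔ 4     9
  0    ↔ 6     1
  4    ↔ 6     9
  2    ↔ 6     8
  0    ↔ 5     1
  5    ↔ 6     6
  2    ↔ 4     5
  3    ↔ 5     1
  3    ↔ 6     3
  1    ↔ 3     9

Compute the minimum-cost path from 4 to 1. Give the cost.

Some routes from 4 to 1:
4 -> 6 -> 3 -> 1: 9 + 3 + 9 = 21
4 -> 6 -> 0 -> 5 -> 3 -> 1: 9 + 1 + 1 + 1 + 9 = 21
4 -> 3 -> 1: 9 + 9 = 18
4 -> 2 -> 6 -> 3 -> 1: 5 + 8 + 3 + 9 = 25
4 -> 2 -> 6 -> 0 -> 5 -> 3 -> 1: 5 + 8 + 1 + 1 + 1 + 9 = 25
The minimum is 18.

18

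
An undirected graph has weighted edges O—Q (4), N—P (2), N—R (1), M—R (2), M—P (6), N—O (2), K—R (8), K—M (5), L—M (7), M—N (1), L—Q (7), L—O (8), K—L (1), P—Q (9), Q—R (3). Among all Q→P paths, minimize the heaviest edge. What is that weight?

3

A few of the Q→P routes:
Q -> R -> N -> M -> P: max(3, 1, 1, 6) = 6
Q -> O -> N -> R -> M -> P: max(4, 2, 1, 2, 6) = 6
Q -> R -> N -> P: max(3, 1, 2) = 3
Q -> O -> N -> P: max(4, 2, 2) = 4
Q -> R -> M -> N -> P: max(3, 2, 1, 2) = 3
Q -> R -> M -> P: max(3, 2, 6) = 6
Smallest bottleneck: 3.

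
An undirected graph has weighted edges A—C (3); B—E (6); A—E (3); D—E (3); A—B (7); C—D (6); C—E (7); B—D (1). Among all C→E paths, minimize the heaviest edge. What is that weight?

3

Some routes from C to E:
C - A - E: max(3, 3) = 3
C - D - E: max(6, 3) = 6
C - D - B - E: max(6, 1, 6) = 6
The minimum achievable maximum is 3.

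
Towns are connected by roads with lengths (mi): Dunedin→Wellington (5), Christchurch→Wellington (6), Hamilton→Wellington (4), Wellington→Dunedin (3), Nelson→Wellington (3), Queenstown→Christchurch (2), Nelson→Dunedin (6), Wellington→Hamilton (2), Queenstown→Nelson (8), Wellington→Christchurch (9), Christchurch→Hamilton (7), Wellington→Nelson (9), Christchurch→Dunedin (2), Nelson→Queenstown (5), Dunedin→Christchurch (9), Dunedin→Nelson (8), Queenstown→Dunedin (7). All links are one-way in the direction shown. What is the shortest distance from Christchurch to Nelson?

10

A few of the Christchurch→Nelson routes:
Christchurch-Dunedin-Nelson: 2 + 8 = 10
Christchurch-Wellington-Dunedin-Nelson: 6 + 3 + 8 = 17
Christchurch-Hamilton-Wellington-Nelson: 7 + 4 + 9 = 20
Christchurch-Dunedin-Wellington-Nelson: 2 + 5 + 9 = 16
Christchurch-Wellington-Nelson: 6 + 9 = 15
Shortest: 10 mi.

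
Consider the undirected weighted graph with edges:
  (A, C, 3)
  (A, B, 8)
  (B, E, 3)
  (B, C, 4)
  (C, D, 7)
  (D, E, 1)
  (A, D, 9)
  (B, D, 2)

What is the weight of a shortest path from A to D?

Checking several routes:
A -> C -> B -> D: 3 + 4 + 2 = 9
A -> D: 9
A -> B -> D: 8 + 2 = 10
Best route has total 9.

9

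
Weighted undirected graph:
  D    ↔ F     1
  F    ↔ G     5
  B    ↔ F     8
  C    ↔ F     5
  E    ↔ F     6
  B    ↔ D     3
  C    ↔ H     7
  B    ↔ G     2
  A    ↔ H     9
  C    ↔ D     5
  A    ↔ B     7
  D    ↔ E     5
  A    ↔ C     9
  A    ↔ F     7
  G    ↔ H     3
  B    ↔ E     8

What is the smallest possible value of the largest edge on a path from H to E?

5

A few of the H→E routes:
H→G→F→D→E: max(3, 5, 1, 5) = 5
H→G→B→D→E: max(3, 2, 3, 5) = 5
H→G→F→E: max(3, 5, 6) = 6
H→G→B→D→F→E: max(3, 2, 3, 1, 6) = 6
H→G→F→C→D→E: max(3, 5, 5, 5, 5) = 5
Smallest bottleneck: 5.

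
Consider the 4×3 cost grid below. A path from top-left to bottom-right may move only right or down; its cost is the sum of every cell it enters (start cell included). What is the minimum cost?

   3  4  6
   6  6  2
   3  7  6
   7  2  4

25

Best path: (0,0) → (0,1) → (0,2) → (1,2) → (2,2) → (3,2)
Cost: 3 + 4 + 6 + 2 + 6 + 4 = 25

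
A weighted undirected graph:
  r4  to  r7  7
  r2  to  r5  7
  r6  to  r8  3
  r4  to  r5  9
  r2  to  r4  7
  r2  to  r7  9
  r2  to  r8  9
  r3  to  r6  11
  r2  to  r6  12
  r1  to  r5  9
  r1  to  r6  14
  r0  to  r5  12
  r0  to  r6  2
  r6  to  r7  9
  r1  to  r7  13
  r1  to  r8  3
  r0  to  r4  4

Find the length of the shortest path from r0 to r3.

Some routes from r0 to r3:
r0→r5→r1→r8→r6→r3: 12 + 9 + 3 + 3 + 11 = 38
r0→r4→r7→r6→r3: 4 + 7 + 9 + 11 = 31
r0→r4→r2→r6→r3: 4 + 7 + 12 + 11 = 34
r0→r4→r2→r8→r6→r3: 4 + 7 + 9 + 3 + 11 = 34
r0→r6→r3: 2 + 11 = 13
Best route has total 13.

13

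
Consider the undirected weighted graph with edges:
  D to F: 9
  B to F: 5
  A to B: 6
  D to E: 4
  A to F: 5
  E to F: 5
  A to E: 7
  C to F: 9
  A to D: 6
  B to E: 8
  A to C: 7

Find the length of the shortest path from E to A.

7

Comparing a few candidate routes:
E-D-A: 4 + 6 = 10
E-F-B-A: 5 + 5 + 6 = 16
E-F-A: 5 + 5 = 10
E-A: 7
E-B-A: 8 + 6 = 14
Best route has total 7.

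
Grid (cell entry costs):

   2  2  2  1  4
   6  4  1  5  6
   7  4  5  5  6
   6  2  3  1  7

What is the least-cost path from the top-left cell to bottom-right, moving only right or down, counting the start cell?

Take (0,0) (0,1) (0,2) (1,2) (2,2) (3,2) (3,3) (3,4) for a total of 2 + 2 + 2 + 1 + 5 + 3 + 1 + 7 = 23.
(Top row then right column would cost 30.)

23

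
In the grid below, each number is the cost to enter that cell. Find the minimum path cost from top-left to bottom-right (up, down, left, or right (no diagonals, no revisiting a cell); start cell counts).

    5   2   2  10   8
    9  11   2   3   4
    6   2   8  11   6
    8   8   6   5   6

30

Cheapest: (0,0) → (0,1) → (0,2) → (1,2) → (1,3) → (1,4) → (2,4) → (3,4)
  5 + 2 + 2 + 2 + 3 + 4 + 6 + 6 = 30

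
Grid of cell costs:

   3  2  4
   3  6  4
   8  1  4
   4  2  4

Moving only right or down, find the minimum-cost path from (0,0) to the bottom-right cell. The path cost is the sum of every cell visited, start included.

18

Cheapest: [0,0] [0,1] [1,1] [2,1] [3,1] [3,2]
  3 + 2 + 6 + 1 + 2 + 4 = 18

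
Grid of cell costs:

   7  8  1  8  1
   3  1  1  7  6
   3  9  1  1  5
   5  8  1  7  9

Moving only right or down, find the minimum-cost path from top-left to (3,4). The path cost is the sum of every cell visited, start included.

Path [0,0] -> [1,0] -> [1,1] -> [1,2] -> [2,2] -> [2,3] -> [2,4] -> [3,4]: 7 + 3 + 1 + 1 + 1 + 1 + 5 + 9 = 28.
(Top row then right column would cost 45.)

28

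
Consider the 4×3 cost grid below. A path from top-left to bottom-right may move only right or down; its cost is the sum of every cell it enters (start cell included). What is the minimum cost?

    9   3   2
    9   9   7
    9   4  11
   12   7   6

38

Cheapest: r0c0 → r0c1 → r0c2 → r1c2 → r2c2 → r3c2
  9 + 3 + 2 + 7 + 11 + 6 = 38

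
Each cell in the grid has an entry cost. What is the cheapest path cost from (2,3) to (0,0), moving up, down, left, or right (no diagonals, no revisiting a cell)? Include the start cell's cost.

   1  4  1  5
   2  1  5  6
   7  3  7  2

One optimal route is (2,3) -> (2,2) -> (2,1) -> (1,1) -> (1,0) -> (0,0).
Its cost is 2 + 7 + 3 + 1 + 2 + 1 = 16.

16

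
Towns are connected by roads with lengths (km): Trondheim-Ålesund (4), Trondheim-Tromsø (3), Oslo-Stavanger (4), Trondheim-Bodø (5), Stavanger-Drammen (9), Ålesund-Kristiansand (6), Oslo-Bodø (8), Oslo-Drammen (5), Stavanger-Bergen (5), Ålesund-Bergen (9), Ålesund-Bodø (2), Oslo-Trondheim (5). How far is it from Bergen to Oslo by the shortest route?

9

Paths from Bergen to Oslo:
Bergen→Stavanger→Oslo: 5 + 4 = 9
Bergen→Ålesund→Trondheim→Bodø→Oslo: 9 + 4 + 5 + 8 = 26
Bergen→Stavanger→Drammen→Oslo: 5 + 9 + 5 = 19
Bergen→Ålesund→Bodø→Trondheim→Oslo: 9 + 2 + 5 + 5 = 21
Bergen→Ålesund→Trondheim→Oslo: 9 + 4 + 5 = 18
Bergen→Ålesund→Bodø→Oslo: 9 + 2 + 8 = 19
Best route has total 9 km.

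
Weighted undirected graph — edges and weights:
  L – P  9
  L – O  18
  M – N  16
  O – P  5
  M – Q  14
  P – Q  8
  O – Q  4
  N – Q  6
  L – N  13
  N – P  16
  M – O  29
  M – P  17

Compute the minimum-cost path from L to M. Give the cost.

Checking several routes:
L→N→M: 13 + 16 = 29
L→P→M: 9 + 17 = 26
L→P→O→Q→M: 9 + 5 + 4 + 14 = 32
L→P→Q→M: 9 + 8 + 14 = 31
Shortest: 26.

26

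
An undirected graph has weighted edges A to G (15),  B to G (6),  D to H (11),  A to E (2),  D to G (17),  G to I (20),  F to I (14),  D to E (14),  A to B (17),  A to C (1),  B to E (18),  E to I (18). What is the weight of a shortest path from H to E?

Routes from H to E:
H - D - G - B - A - E: 11 + 17 + 6 + 17 + 2 = 53
H - D - E: 11 + 14 = 25
H - D - G - B - E: 11 + 17 + 6 + 18 = 52
H - D - G - A - B - E: 11 + 17 + 15 + 17 + 18 = 78
H - D - G - A - E: 11 + 17 + 15 + 2 = 45
H - D - G - I - E: 11 + 17 + 20 + 18 = 66
The minimum is 25.

25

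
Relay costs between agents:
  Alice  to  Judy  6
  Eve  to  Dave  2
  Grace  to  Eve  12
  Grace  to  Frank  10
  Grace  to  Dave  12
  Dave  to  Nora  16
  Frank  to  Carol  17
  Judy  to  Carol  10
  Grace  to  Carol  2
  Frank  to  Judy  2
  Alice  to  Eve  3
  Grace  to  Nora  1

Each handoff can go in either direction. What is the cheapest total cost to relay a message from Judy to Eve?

9

Some routes from Judy to Eve:
Judy - Frank - Grace - Dave - Eve: 2 + 10 + 12 + 2 = 26
Judy - Frank - Grace - Eve: 2 + 10 + 12 = 24
Judy - Frank - Grace - Nora - Dave - Eve: 2 + 10 + 1 + 16 + 2 = 31
Judy - Carol - Grace - Eve: 10 + 2 + 12 = 24
Judy - Carol - Grace - Dave - Eve: 10 + 2 + 12 + 2 = 26
Judy - Alice - Eve: 6 + 3 = 9
Best route has total 9.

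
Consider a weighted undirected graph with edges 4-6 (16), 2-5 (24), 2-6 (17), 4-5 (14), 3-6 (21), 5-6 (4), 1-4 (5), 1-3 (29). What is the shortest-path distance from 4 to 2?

33

Candidate routes:
4 -> 5 -> 6 -> 2: 14 + 4 + 17 = 35
4 -> 6 -> 5 -> 2: 16 + 4 + 24 = 44
4 -> 5 -> 2: 14 + 24 = 38
4 -> 6 -> 2: 16 + 17 = 33
4 -> 1 -> 3 -> 6 -> 5 -> 2: 5 + 29 + 21 + 4 + 24 = 83
4 -> 1 -> 3 -> 6 -> 2: 5 + 29 + 21 + 17 = 72
Shortest: 33.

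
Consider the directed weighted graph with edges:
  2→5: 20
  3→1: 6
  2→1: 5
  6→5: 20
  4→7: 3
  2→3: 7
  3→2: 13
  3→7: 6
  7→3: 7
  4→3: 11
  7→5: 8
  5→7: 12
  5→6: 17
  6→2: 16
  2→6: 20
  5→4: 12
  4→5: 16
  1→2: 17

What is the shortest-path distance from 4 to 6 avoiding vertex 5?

Candidate routes:
4 - 7 - 3 - 1 - 2 - 6: 3 + 7 + 6 + 17 + 20 = 53
4 - 3 - 2 - 6: 11 + 13 + 20 = 44
4 - 7 - 3 - 2 - 6: 3 + 7 + 13 + 20 = 43
4 - 3 - 1 - 2 - 6: 11 + 6 + 17 + 20 = 54
Shortest: 43.

43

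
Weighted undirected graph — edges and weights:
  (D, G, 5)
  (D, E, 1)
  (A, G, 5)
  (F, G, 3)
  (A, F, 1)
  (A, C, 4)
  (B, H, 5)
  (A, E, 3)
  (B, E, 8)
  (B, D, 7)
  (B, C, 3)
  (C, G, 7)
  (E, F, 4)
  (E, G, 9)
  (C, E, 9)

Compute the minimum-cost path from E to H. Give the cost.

13

A few of the E→H routes:
E - D - B - H: 1 + 7 + 5 = 13
E - F - A - C - B - H: 4 + 1 + 4 + 3 + 5 = 17
E - C - B - H: 9 + 3 + 5 = 17
E - A - C - B - H: 3 + 4 + 3 + 5 = 15
E - B - H: 8 + 5 = 13
The minimum is 13.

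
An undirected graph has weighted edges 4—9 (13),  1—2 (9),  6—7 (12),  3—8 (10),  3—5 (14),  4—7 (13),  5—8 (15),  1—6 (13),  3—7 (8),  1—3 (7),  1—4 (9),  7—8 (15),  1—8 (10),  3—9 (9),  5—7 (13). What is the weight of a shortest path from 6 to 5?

25

A few of the 6→5 routes:
6→7→5: 12 + 13 = 25
6→7→3→5: 12 + 8 + 14 = 34
6→1→8→5: 13 + 10 + 15 = 38
6→1→3→5: 13 + 7 + 14 = 34
Best route has total 25.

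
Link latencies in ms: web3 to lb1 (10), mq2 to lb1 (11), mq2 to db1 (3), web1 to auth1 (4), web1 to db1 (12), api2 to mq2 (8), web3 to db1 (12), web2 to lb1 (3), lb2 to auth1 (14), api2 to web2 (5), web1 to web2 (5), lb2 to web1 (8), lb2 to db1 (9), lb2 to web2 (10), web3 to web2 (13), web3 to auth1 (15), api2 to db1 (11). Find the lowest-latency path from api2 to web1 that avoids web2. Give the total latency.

23

Checking several routes:
api2 -> mq2 -> db1 -> web1: 8 + 3 + 12 = 23
api2 -> db1 -> lb2 -> auth1 -> web1: 11 + 9 + 14 + 4 = 38
api2 -> db1 -> web1: 11 + 12 = 23
api2 -> mq2 -> db1 -> lb2 -> web1: 8 + 3 + 9 + 8 = 28
api2 -> db1 -> lb2 -> web1: 11 + 9 + 8 = 28
api2 -> mq2 -> db1 -> lb2 -> auth1 -> web1: 8 + 3 + 9 + 14 + 4 = 38
Shortest: 23 ms.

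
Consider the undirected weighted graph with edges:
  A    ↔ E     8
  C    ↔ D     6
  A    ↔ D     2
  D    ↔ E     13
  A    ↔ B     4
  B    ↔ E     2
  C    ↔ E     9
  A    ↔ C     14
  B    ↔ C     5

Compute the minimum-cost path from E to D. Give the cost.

8

Comparing a few candidate routes:
E → D: 13
E → B → C → D: 2 + 5 + 6 = 13
E → A → D: 8 + 2 = 10
E → B → A → D: 2 + 4 + 2 = 8
The minimum is 8.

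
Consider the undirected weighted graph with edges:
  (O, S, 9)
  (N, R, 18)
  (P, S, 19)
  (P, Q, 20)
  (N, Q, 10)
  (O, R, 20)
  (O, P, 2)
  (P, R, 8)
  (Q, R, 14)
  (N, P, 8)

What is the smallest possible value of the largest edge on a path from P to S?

Comparing a few candidate routes:
P → N → Q → R → O → S: max(8, 10, 14, 20, 9) = 20
P → O → S: max(2, 9) = 9
P → S: max(19) = 19
P → R → O → S: max(8, 20, 9) = 20
P → N → R → O → S: max(8, 18, 20, 9) = 20
Best route has worst link 9.

9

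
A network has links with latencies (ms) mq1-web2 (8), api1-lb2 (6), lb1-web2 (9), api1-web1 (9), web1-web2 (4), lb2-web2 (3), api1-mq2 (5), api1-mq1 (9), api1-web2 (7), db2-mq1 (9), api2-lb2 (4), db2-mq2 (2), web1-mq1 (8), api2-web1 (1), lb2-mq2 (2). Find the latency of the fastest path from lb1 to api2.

Comparing a few candidate routes:
lb1-web2-lb2-api2: 9 + 3 + 4 = 16
lb1-web2-api1-web1-api2: 9 + 7 + 9 + 1 = 26
lb1-web2-web1-api2: 9 + 4 + 1 = 14
lb1-web2-api1-lb2-api2: 9 + 7 + 6 + 4 = 26
The minimum is 14 ms.

14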